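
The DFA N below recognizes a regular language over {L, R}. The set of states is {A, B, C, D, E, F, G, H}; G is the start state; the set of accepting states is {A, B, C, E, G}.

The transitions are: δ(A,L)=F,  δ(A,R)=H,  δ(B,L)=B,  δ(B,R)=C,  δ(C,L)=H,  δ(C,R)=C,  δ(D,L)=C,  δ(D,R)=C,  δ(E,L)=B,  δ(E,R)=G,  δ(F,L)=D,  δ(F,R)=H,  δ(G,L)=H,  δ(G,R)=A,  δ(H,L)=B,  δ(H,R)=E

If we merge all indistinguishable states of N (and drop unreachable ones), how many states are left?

Every state is reachable, so we keep all 8.
P0 = {A,B,C,E,G} | {D,F,H}.
Refine {A,B,C,E,G} on symbol L: members go to different blocks, giving {A,C,G} and {B,E}.
On input R, block {A,C,G} splits into {C,G} and {A}.
On input R, block {C,G} splits into {C} and {G}.
On input L, block {D,F,H} splits into {D} and {F} and {H}.
Split {B,E} by δ(·,R) → {B} and {E}.
The partition is now stable with 8 blocks: {C} | {D} | {B} | {A} | {G} | {F} | {H} | {E}.

8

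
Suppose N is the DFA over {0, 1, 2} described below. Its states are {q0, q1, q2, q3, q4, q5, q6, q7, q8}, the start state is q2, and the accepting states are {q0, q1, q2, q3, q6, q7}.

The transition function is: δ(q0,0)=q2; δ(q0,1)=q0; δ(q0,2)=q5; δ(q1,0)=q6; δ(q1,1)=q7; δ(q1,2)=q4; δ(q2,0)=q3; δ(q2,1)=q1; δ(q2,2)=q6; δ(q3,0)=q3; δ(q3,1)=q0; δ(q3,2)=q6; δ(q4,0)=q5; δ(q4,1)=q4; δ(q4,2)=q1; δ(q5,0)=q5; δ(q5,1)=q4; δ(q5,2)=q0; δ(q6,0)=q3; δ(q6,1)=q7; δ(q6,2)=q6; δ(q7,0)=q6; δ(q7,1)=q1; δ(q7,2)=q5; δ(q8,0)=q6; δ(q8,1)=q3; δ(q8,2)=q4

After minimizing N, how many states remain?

3

States {q8} cannot be reached from the start state, so discard them.
Initial partition by acceptance: {q0,q1,q2,q3,q6,q7} | {q4,q5}.
On input 2, block {q0,q1,q2,q3,q6,q7} splits into {q0,q1,q7} and {q2,q3,q6}.
Stable partition: {q0,q1,q7} | {q4,q5} | {q2,q3,q6} — 3 equivalence classes.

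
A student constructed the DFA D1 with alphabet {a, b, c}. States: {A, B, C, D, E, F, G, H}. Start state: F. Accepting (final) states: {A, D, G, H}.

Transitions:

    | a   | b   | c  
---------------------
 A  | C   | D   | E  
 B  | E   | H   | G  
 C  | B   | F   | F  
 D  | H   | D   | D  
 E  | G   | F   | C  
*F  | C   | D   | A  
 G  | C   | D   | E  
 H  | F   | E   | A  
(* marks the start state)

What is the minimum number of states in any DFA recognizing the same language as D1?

7

All states are reachable from the start state.
P0 = {A,D,G,H} | {B,C,E,F}.
Refine {A,D,G,H} on symbol a: members go to different blocks, giving {A,G,H} and {D}.
On input b, block {A,G,H} splits into {A,G} and {H}.
Refine {B,C,E,F} on symbol a: members go to different blocks, giving {B,C,F} and {E}.
Split {B,C,F} by δ(·,a) → {C,F} and {B}.
Refine {C,F} on symbol a: members go to different blocks, giving {C} and {F}.
The partition is now stable with 7 blocks: {A,G} | {C} | {D} | {H} | {E} | {B} | {F}.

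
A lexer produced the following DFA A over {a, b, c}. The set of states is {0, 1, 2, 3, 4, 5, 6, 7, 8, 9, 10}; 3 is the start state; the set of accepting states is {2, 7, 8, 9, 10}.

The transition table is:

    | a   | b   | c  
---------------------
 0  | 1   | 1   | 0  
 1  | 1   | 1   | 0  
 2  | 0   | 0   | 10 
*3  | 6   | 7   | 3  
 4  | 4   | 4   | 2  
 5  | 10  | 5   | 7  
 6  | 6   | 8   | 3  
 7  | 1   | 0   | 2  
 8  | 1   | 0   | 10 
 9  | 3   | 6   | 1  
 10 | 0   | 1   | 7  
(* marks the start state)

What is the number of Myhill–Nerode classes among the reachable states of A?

Reachable states from the start: {0,1,2,3,6,7,8,10}. Unreachable: {4,5,9} — drop them.
Start with accepting vs non-accepting: {2,7,8,10} | {0,1,3,6}.
Refine {0,1,3,6} on symbol b: members go to different blocks, giving {0,1} and {3,6}.
Stable partition: {2,7,8,10} | {0,1} | {3,6} — 3 equivalence classes.

3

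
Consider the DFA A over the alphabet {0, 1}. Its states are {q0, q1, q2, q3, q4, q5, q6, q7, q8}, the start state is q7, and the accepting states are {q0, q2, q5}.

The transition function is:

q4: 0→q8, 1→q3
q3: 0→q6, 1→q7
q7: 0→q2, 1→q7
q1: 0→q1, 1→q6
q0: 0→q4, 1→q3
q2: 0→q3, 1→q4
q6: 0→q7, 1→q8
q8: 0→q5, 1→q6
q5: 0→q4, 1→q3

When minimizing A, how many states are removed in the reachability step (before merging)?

No path from q7 leads to q0, q1; the other 7 states are all reachable.

2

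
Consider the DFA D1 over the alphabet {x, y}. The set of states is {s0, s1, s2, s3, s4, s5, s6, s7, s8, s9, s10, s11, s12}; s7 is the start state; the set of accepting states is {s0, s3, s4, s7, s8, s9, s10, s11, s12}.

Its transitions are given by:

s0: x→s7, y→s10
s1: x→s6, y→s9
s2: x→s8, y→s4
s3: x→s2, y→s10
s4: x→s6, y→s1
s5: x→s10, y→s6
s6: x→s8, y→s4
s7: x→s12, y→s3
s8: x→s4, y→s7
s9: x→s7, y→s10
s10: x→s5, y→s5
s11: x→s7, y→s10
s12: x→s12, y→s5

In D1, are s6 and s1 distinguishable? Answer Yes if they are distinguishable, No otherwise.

Yes

States {s0,s11} cannot be reached from the start state, so discard them.
Initial partition by acceptance: {s3,s4,s7,s8,s9,s10,s12} | {s1,s2,s5,s6}.
Split {s3,s4,s7,s8,s9,s10,s12} by δ(·,x) → {s7,s8,s9,s12} and {s3,s4,s10}.
On input x, block {s7,s8,s9,s12} splits into {s7,s9,s12} and {s8}.
Split {s7,s9,s12} by δ(·,y) → {s7,s9} and {s12}.
Split {s7,s9} by δ(·,x) → {s7} and {s9}.
Refine {s1,s2,s5,s6} on symbol x: members go to different blocks, giving {s2,s6} and {s1} and {s5}.
Split {s3,s4,s10} by δ(·,x) → {s3,s4} and {s10}.
On input y, block {s3,s4} splits into {s3} and {s4}.
The partition is now stable with 10 blocks: {s7} | {s2,s6} | {s3} | {s8} | {s12} | {s9} | {s1} | {s5} | {s10} | {s4}.
s6 and s1 end up in different blocks, so they are distinguishable. For instance, the string 'x' is accepted from only s6.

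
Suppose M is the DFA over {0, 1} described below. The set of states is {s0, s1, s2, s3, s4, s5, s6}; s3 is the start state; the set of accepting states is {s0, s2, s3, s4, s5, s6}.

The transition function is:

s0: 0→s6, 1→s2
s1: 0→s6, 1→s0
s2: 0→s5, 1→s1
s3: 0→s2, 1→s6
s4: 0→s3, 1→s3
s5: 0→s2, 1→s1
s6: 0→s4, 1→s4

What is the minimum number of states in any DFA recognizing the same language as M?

6

Start with accepting vs non-accepting: {s0,s2,s3,s4,s5,s6} | {s1}.
Split {s0,s2,s3,s4,s5,s6} by δ(·,1) → {s0,s3,s4,s6} and {s2,s5}.
Refine {s0,s3,s4,s6} on symbol 0: members go to different blocks, giving {s0,s4,s6} and {s3}.
Split {s0,s4,s6} by δ(·,0) → {s0,s6} and {s4}.
Split {s0,s6} by δ(·,0) → {s0} and {s6}.
The partition is now stable with 6 blocks: {s0} | {s1} | {s2,s5} | {s3} | {s4} | {s6}.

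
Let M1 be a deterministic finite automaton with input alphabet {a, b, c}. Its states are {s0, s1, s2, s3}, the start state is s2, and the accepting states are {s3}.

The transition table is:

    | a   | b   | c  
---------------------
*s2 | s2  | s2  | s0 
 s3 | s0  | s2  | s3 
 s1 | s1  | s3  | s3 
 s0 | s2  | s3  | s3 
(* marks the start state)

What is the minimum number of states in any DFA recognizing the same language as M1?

3

States {s1} cannot be reached from the start state, so discard them.
Start with accepting vs non-accepting: {s3} | {s0,s2}.
Refine {s0,s2} on symbol b: members go to different blocks, giving {s0} and {s2}.
The partition is now stable with 3 blocks: {s3} | {s0} | {s2}.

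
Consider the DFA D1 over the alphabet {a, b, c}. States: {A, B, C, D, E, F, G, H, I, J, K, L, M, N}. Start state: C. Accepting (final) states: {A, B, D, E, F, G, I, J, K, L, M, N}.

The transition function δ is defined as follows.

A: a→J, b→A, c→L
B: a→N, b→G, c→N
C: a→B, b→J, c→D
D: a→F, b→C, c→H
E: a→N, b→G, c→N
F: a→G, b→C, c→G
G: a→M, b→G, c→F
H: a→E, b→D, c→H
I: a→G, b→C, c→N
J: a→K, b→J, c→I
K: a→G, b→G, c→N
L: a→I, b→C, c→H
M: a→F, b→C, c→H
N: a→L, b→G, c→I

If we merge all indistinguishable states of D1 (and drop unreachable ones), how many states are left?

Reachable states from the start: {B,C,D,E,F,G,H,I,J,K,L,M,N}. Unreachable: {A} — drop them.
Start with accepting vs non-accepting: {B,D,E,F,G,I,J,K,L,M,N} | {C,H}.
On input b, block {B,D,E,F,G,I,J,K,L,M,N} splits into {B,E,G,J,K,N} and {D,F,I,L,M}.
Split {B,E,G,J,K,N} by δ(·,a) → {B,E,J,K} and {G,N}.
Split {B,E,J,K} by δ(·,a) → {B,E,K} and {J}.
On input b, block {C,H} splits into {C} and {H}.
On input a, block {D,F,I,L,M} splits into {D,L,M} and {F,I}.
No further refinement is possible. Final partition (7 blocks): {B,E,K} | {C} | {D,L,M} | {G,N} | {J} | {H} | {F,I}.

7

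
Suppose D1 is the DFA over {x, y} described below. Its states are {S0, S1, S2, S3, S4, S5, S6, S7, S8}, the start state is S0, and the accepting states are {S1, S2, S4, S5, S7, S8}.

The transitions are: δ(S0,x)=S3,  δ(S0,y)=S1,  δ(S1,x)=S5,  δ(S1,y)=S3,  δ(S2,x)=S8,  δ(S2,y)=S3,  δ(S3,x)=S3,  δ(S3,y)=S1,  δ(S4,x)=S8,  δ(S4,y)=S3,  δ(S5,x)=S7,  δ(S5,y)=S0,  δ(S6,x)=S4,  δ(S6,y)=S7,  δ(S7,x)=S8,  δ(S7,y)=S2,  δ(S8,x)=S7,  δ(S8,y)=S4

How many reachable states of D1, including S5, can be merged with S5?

States {S6} cannot be reached from the start state, so discard them.
P0 = {S1,S2,S4,S5,S7,S8} | {S0,S3}.
Split {S1,S2,S4,S5,S7,S8} by δ(·,y) → {S1,S2,S4,S5} and {S7,S8}.
On input x, block {S1,S2,S4,S5} splits into {S2,S4,S5} and {S1}.
The partition is now stable with 4 blocks: {S2,S4,S5} | {S0,S3} | {S7,S8} | {S1}.
State S5 belongs to the block {S2,S4,S5}, which has 3 states.

3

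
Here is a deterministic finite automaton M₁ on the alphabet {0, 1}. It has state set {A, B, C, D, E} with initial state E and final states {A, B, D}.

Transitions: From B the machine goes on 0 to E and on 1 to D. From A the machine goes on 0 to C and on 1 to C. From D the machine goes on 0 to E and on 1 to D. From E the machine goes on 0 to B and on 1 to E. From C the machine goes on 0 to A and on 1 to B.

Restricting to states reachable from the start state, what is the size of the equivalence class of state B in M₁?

Reachable states from the start: {B,D,E}. Unreachable: {A,C} — drop them.
Start with accepting vs non-accepting: {B,D} | {E}.
No further refinement is possible. Final partition (2 blocks): {B,D} | {E}.
The equivalence class containing B is {B,D}, of size 2.

2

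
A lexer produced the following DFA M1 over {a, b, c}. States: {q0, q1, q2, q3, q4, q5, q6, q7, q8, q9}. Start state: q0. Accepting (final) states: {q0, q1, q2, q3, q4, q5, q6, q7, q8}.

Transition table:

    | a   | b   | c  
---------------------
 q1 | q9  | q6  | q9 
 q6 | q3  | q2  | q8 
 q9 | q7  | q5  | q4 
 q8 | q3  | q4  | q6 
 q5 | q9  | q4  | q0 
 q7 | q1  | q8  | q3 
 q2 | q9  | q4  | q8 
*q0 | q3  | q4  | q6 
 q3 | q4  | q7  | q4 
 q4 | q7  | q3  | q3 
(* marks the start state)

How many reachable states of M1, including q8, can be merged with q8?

2

All states are reachable from the start state.
Start with accepting vs non-accepting: {q0,q1,q2,q3,q4,q5,q6,q7,q8} | {q9}.
Split {q0,q1,q2,q3,q4,q5,q6,q7,q8} by δ(·,a) → {q0,q3,q4,q6,q7,q8} and {q1,q2,q5}.
On input a, block {q0,q3,q4,q6,q7,q8} splits into {q0,q3,q4,q6,q8} and {q7}.
Refine {q0,q3,q4,q6,q8} on symbol a: members go to different blocks, giving {q0,q3,q6,q8} and {q4}.
Refine {q0,q3,q6,q8} on symbol a: members go to different blocks, giving {q0,q6,q8} and {q3}.
Split {q0,q6,q8} by δ(·,b) → {q0,q8} and {q6}.
On input b, block {q1,q2,q5} splits into {q2,q5} and {q1}.
Stable partition: {q0,q8} | {q9} | {q2,q5} | {q7} | {q4} | {q3} | {q6} | {q1} — 8 equivalence classes.
The equivalence class containing q8 is {q0,q8}, of size 2.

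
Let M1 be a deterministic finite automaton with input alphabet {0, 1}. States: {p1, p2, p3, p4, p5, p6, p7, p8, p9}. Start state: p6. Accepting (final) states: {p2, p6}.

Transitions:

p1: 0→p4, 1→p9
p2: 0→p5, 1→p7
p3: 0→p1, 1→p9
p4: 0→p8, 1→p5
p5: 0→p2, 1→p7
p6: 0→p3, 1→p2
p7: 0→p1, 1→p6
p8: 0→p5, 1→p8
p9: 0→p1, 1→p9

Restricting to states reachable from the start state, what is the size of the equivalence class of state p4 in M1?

P0 = {p2,p6} | {p1,p3,p4,p5,p7,p8,p9}.
Split {p2,p6} by δ(·,1) → {p2} and {p6}.
Refine {p1,p3,p4,p5,p7,p8,p9} on symbol 0: members go to different blocks, giving {p1,p3,p4,p7,p8,p9} and {p5}.
Refine {p1,p3,p4,p7,p8,p9} on symbol 0: members go to different blocks, giving {p1,p3,p4,p7,p9} and {p8}.
Refine {p1,p3,p4,p7,p9} on symbol 0: members go to different blocks, giving {p1,p3,p7,p9} and {p4}.
Refine {p1,p3,p7,p9} on symbol 0: members go to different blocks, giving {p3,p7,p9} and {p1}.
Split {p3,p7,p9} by δ(·,1) → {p3,p9} and {p7}.
No further refinement is possible. Final partition (8 blocks): {p2} | {p3,p9} | {p6} | {p5} | {p8} | {p4} | {p1} | {p7}.
The equivalence class containing p4 is {p4}, of size 1.

1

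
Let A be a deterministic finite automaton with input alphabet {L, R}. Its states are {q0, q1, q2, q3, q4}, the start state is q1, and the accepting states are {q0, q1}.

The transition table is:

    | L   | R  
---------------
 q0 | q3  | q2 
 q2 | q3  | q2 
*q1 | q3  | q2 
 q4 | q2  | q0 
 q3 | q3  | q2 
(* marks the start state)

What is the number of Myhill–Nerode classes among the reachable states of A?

States {q0,q4} cannot be reached from the start state, so discard them.
Start with accepting vs non-accepting: {q1} | {q2,q3}.
No further refinement is possible. Final partition (2 blocks): {q1} | {q2,q3}.

2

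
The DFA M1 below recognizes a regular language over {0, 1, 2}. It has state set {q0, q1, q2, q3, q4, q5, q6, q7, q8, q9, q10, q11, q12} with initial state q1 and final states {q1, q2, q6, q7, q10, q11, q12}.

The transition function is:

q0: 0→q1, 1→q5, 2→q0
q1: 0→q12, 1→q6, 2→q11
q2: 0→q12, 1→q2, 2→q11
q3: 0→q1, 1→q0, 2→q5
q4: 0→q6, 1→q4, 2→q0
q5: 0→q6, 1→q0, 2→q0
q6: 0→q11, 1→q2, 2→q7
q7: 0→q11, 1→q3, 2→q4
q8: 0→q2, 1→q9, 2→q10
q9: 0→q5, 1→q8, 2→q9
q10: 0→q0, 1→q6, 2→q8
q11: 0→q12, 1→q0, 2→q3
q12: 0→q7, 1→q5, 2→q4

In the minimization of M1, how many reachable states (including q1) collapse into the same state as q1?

3

Reachable states from the start: {q0,q1,q2,q3,q4,q5,q6,q7,q11,q12}. Unreachable: {q8,q9,q10} — drop them.
Start with accepting vs non-accepting: {q1,q2,q6,q7,q11,q12} | {q0,q3,q4,q5}.
On input 1, block {q1,q2,q6,q7,q11,q12} splits into {q1,q2,q6} and {q7,q11,q12}.
The partition is now stable with 3 blocks: {q1,q2,q6} | {q0,q3,q4,q5} | {q7,q11,q12}.
State q1 belongs to the block {q1,q2,q6}, which has 3 states.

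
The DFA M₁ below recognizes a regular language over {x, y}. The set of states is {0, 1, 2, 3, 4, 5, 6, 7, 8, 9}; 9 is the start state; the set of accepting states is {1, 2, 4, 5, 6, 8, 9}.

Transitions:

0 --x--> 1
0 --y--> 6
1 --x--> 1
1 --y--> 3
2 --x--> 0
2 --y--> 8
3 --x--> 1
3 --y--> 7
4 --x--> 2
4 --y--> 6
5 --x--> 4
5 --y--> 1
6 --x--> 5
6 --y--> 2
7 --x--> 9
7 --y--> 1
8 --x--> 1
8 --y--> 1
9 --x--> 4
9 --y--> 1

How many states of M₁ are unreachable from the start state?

Exploring from 9, all states are eventually visited, so none are unreachable.

0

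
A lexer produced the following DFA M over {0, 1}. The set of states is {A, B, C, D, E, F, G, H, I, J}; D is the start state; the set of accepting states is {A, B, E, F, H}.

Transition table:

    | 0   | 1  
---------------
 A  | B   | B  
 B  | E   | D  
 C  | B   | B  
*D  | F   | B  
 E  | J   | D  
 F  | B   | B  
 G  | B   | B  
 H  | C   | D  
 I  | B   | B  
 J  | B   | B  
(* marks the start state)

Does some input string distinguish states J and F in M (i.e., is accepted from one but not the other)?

Reachable states from the start: {B,D,E,F,J}. Unreachable: {A,C,G,H,I} — drop them.
Start with accepting vs non-accepting: {B,E,F} | {D,J}.
Refine {B,E,F} on symbol 0: members go to different blocks, giving {B,F} and {E}.
Split {B,F} by δ(·,0) → {B} and {F}.
On input 0, block {D,J} splits into {D} and {J}.
Stable partition: {B} | {D} | {E} | {F} | {J} — 5 equivalence classes.
J and F end up in different blocks, so they are distinguishable. For instance, the string 'ε' is accepted from only F.

Yes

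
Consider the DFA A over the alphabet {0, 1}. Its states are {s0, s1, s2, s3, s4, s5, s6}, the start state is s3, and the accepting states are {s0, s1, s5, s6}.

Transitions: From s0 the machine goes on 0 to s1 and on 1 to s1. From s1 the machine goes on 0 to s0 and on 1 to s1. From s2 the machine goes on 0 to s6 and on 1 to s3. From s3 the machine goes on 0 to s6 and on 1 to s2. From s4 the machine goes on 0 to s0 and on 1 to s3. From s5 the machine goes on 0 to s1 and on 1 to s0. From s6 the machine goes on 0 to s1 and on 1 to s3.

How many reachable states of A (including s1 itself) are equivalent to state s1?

2

States {s4,s5} cannot be reached from the start state, so discard them.
Initial partition by acceptance: {s0,s1,s6} | {s2,s3}.
On input 1, block {s0,s1,s6} splits into {s0,s1} and {s6}.
No further refinement is possible. Final partition (3 blocks): {s0,s1} | {s2,s3} | {s6}.
The equivalence class containing s1 is {s0,s1}, of size 2.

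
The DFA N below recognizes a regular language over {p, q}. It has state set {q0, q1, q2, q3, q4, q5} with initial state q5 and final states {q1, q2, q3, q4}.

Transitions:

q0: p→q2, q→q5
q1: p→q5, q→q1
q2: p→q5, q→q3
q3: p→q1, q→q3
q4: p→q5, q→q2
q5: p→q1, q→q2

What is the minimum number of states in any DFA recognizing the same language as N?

4

States {q0,q4} cannot be reached from the start state, so discard them.
Initial partition by acceptance: {q1,q2,q3} | {q5}.
Split {q1,q2,q3} by δ(·,p) → {q1,q2} and {q3}.
On input q, block {q1,q2} splits into {q1} and {q2}.
Stable partition: {q1} | {q5} | {q3} | {q2} — 4 equivalence classes.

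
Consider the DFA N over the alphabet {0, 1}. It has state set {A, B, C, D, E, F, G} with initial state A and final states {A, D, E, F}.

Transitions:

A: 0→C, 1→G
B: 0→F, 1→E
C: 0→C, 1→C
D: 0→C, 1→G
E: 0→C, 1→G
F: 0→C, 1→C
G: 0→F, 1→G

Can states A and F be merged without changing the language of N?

States {B,D,E} cannot be reached from the start state, so discard them.
Start with accepting vs non-accepting: {A,F} | {C,G}.
Split {C,G} by δ(·,0) → {C} and {G}.
Refine {A,F} on symbol 1: members go to different blocks, giving {A} and {F}.
No further refinement is possible. Final partition (4 blocks): {A} | {C} | {G} | {F}.
A and F end up in different blocks, so they are distinguishable. For instance, the string '10' is accepted from only A.

No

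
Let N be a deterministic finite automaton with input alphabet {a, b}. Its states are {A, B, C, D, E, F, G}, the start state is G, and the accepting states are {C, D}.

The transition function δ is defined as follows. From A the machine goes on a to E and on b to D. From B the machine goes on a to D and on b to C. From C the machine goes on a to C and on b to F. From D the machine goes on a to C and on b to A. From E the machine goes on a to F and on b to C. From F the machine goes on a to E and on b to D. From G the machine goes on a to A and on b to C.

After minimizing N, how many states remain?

First remove the unreachable states {B}; 6 states remain.
Initial partition by acceptance: {C,D} | {A,E,F,G}.
Stable partition: {C,D} | {A,E,F,G} — 2 equivalence classes.

2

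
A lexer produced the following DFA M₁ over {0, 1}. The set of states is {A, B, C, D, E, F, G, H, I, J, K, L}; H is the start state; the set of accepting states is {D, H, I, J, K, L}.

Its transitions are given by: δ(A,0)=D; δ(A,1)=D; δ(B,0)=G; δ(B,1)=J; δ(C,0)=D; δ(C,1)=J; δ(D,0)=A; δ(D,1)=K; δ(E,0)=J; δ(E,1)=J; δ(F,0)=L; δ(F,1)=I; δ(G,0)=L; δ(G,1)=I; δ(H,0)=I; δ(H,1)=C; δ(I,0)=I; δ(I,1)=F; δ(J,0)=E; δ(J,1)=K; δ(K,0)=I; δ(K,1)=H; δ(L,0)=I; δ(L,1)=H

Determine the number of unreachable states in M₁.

2

Starting at H and following transitions, the reachable set is {A, C, D, E, F, H, I, J, K, L}. That leaves B, G unreachable — 2 in total.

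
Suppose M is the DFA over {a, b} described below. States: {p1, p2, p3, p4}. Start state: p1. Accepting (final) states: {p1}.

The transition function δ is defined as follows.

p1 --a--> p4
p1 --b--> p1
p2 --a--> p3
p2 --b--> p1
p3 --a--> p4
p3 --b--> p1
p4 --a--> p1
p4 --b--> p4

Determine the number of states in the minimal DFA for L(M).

2

States {p2,p3} cannot be reached from the start state, so discard them.
Start with accepting vs non-accepting: {p1} | {p4}.
Stable partition: {p1} | {p4} — 2 equivalence classes.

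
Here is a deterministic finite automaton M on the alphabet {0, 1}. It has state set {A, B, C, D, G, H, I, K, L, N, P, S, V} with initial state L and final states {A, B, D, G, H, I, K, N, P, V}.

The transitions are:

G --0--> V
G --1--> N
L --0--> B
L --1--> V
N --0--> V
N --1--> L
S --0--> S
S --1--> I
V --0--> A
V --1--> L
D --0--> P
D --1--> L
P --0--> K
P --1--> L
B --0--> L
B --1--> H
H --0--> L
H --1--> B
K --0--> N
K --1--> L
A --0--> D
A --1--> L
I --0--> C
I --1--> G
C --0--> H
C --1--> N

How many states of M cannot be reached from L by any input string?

4

BFS from L reaches {A, B, D, H, K, L, N, P, V}; the 4 state(s) C, G, I, S are never visited.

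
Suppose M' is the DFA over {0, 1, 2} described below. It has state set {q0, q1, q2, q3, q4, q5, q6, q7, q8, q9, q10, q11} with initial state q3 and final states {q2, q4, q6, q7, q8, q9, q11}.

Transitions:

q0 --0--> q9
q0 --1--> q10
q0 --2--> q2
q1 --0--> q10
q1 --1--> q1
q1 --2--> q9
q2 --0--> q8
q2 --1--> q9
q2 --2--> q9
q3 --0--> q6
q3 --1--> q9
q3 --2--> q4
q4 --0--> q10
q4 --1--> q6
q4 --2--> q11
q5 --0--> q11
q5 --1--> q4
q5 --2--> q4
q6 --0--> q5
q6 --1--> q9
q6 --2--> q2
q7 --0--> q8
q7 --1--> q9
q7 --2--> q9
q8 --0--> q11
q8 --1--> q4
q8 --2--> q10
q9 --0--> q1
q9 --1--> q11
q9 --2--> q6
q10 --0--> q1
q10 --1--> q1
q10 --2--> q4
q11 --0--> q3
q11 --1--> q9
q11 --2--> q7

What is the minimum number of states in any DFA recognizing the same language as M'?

States {q0} cannot be reached from the start state, so discard them.
Initial partition by acceptance: {q2,q4,q6,q7,q8,q9,q11} | {q1,q3,q5,q10}.
Split {q2,q4,q6,q7,q8,q9,q11} by δ(·,0) → {q4,q6,q9,q11} and {q2,q7,q8}.
On input 2, block {q4,q6,q9,q11} splits into {q4,q9} and {q6,q11}.
Split {q1,q3,q5,q10} by δ(·,0) → {q1,q10} and {q3,q5}.
Refine {q2,q7,q8} on symbol 0: members go to different blocks, giving {q2,q7} and {q8}.
The partition is now stable with 6 blocks: {q4,q9} | {q1,q10} | {q2,q7} | {q6,q11} | {q3,q5} | {q8}.

6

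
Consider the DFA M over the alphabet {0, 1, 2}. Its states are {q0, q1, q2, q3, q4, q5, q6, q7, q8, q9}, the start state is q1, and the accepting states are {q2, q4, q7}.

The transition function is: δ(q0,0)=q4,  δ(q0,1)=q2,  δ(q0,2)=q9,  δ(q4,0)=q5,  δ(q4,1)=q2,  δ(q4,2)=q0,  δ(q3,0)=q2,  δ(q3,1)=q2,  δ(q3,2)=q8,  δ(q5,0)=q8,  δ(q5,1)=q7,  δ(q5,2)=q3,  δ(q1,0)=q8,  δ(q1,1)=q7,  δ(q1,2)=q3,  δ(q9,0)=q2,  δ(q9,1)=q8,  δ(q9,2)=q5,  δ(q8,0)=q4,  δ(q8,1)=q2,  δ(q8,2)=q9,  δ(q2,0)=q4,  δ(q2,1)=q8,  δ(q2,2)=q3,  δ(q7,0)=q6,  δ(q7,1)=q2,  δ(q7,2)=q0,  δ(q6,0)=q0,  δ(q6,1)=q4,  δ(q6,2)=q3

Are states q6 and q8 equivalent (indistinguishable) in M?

Start with accepting vs non-accepting: {q2,q4,q7} | {q0,q1,q3,q5,q6,q8,q9}.
Refine {q2,q4,q7} on symbol 0: members go to different blocks, giving {q4,q7} and {q2}.
Refine {q0,q1,q3,q5,q6,q8,q9} on symbol 0: members go to different blocks, giving {q1,q5,q6} and {q0,q8} and {q3,q9}.
Split {q3,q9} by δ(·,1) → {q3} and {q9}.
Stable partition: {q4,q7} | {q1,q5,q6} | {q2} | {q0,q8} | {q3} | {q9} — 6 equivalence classes.
q6 and q8 end up in different blocks, so they are distinguishable. For instance, the string '0' is accepted from only q8.

No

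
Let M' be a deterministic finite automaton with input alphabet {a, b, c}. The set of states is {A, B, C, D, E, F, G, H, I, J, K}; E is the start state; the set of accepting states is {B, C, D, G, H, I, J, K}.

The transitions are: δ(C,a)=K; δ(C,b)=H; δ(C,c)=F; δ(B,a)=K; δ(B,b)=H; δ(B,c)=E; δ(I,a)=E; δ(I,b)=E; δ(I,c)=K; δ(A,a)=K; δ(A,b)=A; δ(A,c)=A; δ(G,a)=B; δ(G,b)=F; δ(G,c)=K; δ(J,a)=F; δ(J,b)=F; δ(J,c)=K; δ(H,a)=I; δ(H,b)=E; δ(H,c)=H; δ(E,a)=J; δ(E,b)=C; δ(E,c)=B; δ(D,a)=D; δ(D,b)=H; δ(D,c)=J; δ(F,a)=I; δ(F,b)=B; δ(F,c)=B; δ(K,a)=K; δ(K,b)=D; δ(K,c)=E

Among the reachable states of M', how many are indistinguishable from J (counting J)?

States {A,G} cannot be reached from the start state, so discard them.
Start with accepting vs non-accepting: {B,C,D,H,I,J,K} | {E,F}.
Refine {B,C,D,H,I,J,K} on symbol a: members go to different blocks, giving {B,C,D,H,K} and {I,J}.
Refine {B,C,D,H,K} on symbol a: members go to different blocks, giving {B,C,D,K} and {H}.
Split {B,C,D,K} by δ(·,b) → {B,C,D} and {K}.
Refine {B,C,D} on symbol a: members go to different blocks, giving {B,C} and {D}.
Stable partition: {B,C} | {E,F} | {I,J} | {H} | {K} | {D} — 6 equivalence classes.
The equivalence class containing J is {I,J}, of size 2.

2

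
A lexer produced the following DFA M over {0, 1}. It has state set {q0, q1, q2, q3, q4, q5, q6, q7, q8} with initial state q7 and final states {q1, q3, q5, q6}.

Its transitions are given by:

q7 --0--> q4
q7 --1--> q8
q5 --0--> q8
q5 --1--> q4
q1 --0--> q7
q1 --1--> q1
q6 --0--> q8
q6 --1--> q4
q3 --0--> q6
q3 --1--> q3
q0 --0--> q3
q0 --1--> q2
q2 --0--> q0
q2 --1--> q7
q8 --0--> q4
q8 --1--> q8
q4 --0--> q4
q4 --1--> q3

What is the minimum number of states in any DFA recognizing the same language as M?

4

First remove the unreachable states {q0,q1,q2,q5}; 5 states remain.
P0 = {q3,q6} | {q4,q7,q8}.
On input 0, block {q3,q6} splits into {q3} and {q6}.
Refine {q4,q7,q8} on symbol 1: members go to different blocks, giving {q7,q8} and {q4}.
The partition is now stable with 4 blocks: {q3} | {q7,q8} | {q6} | {q4}.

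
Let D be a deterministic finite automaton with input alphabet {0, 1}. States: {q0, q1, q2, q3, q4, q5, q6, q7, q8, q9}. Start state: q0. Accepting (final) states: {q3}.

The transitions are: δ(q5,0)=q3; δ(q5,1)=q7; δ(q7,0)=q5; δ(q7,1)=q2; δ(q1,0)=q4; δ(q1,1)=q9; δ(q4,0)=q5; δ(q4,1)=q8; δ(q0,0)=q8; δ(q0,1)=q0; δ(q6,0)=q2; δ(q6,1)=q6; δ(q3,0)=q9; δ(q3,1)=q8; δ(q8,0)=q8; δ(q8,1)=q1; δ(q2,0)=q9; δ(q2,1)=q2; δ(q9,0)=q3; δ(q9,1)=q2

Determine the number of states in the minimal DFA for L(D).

7

Reachable states from the start: {q0,q1,q2,q3,q4,q5,q7,q8,q9}. Unreachable: {q6} — drop them.
Initial partition by acceptance: {q3} | {q0,q1,q2,q4,q5,q7,q8,q9}.
On input 0, block {q0,q1,q2,q4,q5,q7,q8,q9} splits into {q0,q1,q2,q4,q7,q8} and {q5,q9}.
Refine {q0,q1,q2,q4,q7,q8} on symbol 0: members go to different blocks, giving {q0,q1,q8} and {q2,q4,q7}.
Split {q0,q1,q8} by δ(·,0) → {q0,q8} and {q1}.
Split {q0,q8} by δ(·,1) → {q0} and {q8}.
Split {q2,q4,q7} by δ(·,1) → {q2,q7} and {q4}.
No further refinement is possible. Final partition (7 blocks): {q3} | {q0} | {q5,q9} | {q2,q7} | {q1} | {q8} | {q4}.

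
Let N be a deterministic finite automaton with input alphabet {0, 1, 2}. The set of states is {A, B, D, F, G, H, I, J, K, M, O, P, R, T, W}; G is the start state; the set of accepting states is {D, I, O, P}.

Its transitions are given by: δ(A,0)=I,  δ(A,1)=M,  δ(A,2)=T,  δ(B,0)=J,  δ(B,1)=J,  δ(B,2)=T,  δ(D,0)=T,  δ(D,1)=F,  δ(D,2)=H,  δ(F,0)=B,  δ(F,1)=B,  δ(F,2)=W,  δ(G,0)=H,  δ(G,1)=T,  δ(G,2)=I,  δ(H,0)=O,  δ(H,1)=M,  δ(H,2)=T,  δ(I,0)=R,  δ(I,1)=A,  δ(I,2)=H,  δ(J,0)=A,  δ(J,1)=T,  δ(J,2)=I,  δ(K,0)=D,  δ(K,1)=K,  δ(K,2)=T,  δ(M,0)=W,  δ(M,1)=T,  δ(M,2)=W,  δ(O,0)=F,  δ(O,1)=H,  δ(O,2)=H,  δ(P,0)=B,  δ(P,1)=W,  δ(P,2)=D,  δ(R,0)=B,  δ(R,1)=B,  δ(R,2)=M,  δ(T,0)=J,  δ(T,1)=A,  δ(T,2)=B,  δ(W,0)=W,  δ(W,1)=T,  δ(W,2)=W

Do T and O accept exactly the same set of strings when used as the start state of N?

No

Reachable states from the start: {A,B,F,G,H,I,J,M,O,R,T,W}. Unreachable: {D,K,P} — drop them.
Initial partition by acceptance: {I,O} | {A,B,F,G,H,J,M,R,T,W}.
Split {A,B,F,G,H,J,M,R,T,W} by δ(·,0) → {B,F,G,J,M,R,T,W} and {A,H}.
Refine {B,F,G,J,M,R,T,W} on symbol 0: members go to different blocks, giving {B,F,M,R,T,W} and {G,J}.
On input 0, block {B,F,M,R,T,W} splits into {F,M,R,W} and {B,T}.
On input 0, block {F,M,R,W} splits into {M,W} and {F,R}.
Split {B,T} by δ(·,1) → {B} and {T}.
The partition is now stable with 7 blocks: {I,O} | {M,W} | {A,H} | {G,J} | {B} | {F,R} | {T}.
T and O end up in different blocks, so they are distinguishable. For instance, the string 'ε' is accepted from only O.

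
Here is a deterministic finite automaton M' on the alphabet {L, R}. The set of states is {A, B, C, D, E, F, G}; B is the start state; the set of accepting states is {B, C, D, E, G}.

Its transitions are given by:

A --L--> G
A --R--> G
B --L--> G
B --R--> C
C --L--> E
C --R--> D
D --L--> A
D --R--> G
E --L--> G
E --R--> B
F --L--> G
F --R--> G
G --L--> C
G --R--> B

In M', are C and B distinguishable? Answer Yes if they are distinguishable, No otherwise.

First remove the unreachable states {F}; 6 states remain.
P0 = {B,C,D,E,G} | {A}.
On input L, block {B,C,D,E,G} splits into {B,C,E,G} and {D}.
Split {B,C,E,G} by δ(·,R) → {B,E,G} and {C}.
Split {B,E,G} by δ(·,L) → {B,E} and {G}.
On input R, block {B,E} splits into {B} and {E}.
The partition is now stable with 6 blocks: {B} | {A} | {D} | {C} | {G} | {E}.
C and B end up in different blocks, so they are distinguishable. For instance, the string 'RL' is accepted from only B.

Yes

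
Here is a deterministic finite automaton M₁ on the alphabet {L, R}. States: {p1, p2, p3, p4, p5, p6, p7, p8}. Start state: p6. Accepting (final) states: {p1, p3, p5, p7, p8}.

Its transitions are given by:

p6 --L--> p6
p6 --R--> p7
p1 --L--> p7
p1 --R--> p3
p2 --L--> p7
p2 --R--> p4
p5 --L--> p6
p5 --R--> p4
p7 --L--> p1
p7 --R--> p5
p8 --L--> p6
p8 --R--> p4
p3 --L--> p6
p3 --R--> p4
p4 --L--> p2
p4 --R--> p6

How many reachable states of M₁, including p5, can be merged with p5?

2

States {p8} cannot be reached from the start state, so discard them.
Initial partition by acceptance: {p1,p3,p5,p7} | {p2,p4,p6}.
Split {p1,p3,p5,p7} by δ(·,L) → {p1,p7} and {p3,p5}.
Refine {p2,p4,p6} on symbol L: members go to different blocks, giving {p4,p6} and {p2}.
On input L, block {p4,p6} splits into {p4} and {p6}.
Stable partition: {p1,p7} | {p4} | {p3,p5} | {p2} | {p6} — 5 equivalence classes.
State p5 belongs to the block {p3,p5}, which has 2 states.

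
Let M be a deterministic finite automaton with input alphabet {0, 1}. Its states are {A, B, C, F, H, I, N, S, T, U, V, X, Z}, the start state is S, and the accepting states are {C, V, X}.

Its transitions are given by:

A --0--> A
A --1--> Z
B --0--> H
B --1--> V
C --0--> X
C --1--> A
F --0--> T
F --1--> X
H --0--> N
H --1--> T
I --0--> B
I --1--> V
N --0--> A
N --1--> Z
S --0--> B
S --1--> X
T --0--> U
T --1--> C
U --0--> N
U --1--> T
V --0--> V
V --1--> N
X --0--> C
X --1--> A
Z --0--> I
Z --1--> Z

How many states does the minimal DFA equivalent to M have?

6

First remove the unreachable states {F}; 12 states remain.
P0 = {C,V,X} | {A,B,H,I,N,S,T,U,Z}.
Refine {A,B,H,I,N,S,T,U,Z} on symbol 1: members go to different blocks, giving {A,H,N,U,Z} and {B,I,S,T}.
On input 0, block {A,H,N,U,Z} splits into {A,H,N,U} and {Z}.
Refine {A,H,N,U} on symbol 1: members go to different blocks, giving {H,U} and {A,N}.
Split {B,I,S,T} by δ(·,0) → {B,T} and {I,S}.
The partition is now stable with 6 blocks: {C,V,X} | {H,U} | {B,T} | {Z} | {A,N} | {I,S}.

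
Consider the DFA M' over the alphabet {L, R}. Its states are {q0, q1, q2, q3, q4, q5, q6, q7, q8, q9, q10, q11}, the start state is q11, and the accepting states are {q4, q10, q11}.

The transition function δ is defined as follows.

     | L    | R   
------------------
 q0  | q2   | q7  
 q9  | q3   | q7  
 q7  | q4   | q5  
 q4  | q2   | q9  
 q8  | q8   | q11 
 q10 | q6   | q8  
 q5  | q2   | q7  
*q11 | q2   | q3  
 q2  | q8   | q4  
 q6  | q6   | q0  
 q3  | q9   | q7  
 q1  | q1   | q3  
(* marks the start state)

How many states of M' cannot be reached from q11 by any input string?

4

BFS from q11 reaches {q2, q3, q4, q5, q7, q8, q9, q11}; the 4 state(s) q0, q1, q6, q10 are never visited.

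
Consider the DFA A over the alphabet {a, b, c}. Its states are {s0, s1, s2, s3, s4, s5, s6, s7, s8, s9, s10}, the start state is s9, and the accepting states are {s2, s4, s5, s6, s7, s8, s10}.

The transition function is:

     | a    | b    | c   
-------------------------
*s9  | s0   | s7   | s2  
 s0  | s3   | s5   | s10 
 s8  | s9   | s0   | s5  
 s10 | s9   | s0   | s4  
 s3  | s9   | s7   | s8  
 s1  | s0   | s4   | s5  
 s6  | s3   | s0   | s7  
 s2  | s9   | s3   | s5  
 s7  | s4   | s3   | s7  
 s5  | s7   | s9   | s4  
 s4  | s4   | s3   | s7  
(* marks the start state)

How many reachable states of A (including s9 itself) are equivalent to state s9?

3

Reachable states from the start: {s0,s2,s3,s4,s5,s7,s8,s9,s10}. Unreachable: {s1,s6} — drop them.
Start with accepting vs non-accepting: {s2,s4,s5,s7,s8,s10} | {s0,s3,s9}.
On input a, block {s2,s4,s5,s7,s8,s10} splits into {s2,s8,s10} and {s4,s5,s7}.
No further refinement is possible. Final partition (3 blocks): {s2,s8,s10} | {s0,s3,s9} | {s4,s5,s7}.
State s9 belongs to the block {s0,s3,s9}, which has 3 states.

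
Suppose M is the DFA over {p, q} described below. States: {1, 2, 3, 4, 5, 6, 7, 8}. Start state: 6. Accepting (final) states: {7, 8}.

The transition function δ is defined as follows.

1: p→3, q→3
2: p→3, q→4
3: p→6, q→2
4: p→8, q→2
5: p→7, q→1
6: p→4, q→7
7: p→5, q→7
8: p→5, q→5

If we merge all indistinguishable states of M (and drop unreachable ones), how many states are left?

8

Every state is reachable, so we keep all 8.
P0 = {7,8} | {1,2,3,4,5,6}.
Split {7,8} by δ(·,q) → {7} and {8}.
On input p, block {1,2,3,4,5,6} splits into {1,2,3,6} and {4} and {5}.
Split {1,2,3,6} by δ(·,p) → {1,2,3} and {6}.
On input p, block {1,2,3} splits into {1,2} and {3}.
On input q, block {1,2} splits into {1} and {2}.
The partition is now stable with 8 blocks: {7} | {1} | {8} | {4} | {5} | {6} | {3} | {2}.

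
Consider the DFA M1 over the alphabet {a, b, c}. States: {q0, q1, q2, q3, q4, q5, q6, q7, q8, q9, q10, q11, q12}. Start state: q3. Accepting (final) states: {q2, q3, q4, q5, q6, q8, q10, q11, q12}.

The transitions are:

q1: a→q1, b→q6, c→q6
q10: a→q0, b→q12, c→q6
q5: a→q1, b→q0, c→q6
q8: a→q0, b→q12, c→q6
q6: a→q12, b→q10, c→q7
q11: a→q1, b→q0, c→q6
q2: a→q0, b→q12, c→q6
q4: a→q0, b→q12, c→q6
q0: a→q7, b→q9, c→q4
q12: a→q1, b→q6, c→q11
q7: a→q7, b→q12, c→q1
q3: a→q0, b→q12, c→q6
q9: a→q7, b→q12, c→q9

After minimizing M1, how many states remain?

States {q2,q5,q8} cannot be reached from the start state, so discard them.
Initial partition by acceptance: {q3,q4,q6,q10,q11,q12} | {q0,q1,q7,q9}.
Refine {q3,q4,q6,q10,q11,q12} on symbol a: members go to different blocks, giving {q3,q4,q10,q11,q12} and {q6}.
Split {q3,q4,q10,q11,q12} by δ(·,b) → {q3,q4,q10} and {q11} and {q12}.
Split {q0,q1,q7,q9} by δ(·,b) → {q7,q9} and {q0} and {q1}.
Split {q7,q9} by δ(·,c) → {q7} and {q9}.
No further refinement is possible. Final partition (8 blocks): {q3,q4,q10} | {q7} | {q6} | {q11} | {q12} | {q0} | {q1} | {q9}.

8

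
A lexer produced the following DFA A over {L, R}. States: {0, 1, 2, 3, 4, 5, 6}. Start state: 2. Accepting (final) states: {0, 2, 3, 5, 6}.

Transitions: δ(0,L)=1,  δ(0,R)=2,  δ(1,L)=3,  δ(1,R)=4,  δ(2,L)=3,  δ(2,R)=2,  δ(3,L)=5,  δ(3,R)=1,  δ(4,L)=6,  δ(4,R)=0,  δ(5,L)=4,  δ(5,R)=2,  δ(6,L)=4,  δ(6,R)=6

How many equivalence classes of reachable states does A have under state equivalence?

All states are reachable from the start state.
Start with accepting vs non-accepting: {0,2,3,5,6} | {1,4}.
Refine {0,2,3,5,6} on symbol L: members go to different blocks, giving {0,5,6} and {2,3}.
On input R, block {0,5,6} splits into {0,5} and {6}.
Split {1,4} by δ(·,L) → {1} and {4}.
Refine {0,5} on symbol L: members go to different blocks, giving {0} and {5}.
Refine {2,3} on symbol L: members go to different blocks, giving {2} and {3}.
No further refinement is possible. Final partition (7 blocks): {0} | {1} | {2} | {6} | {4} | {5} | {3}.

7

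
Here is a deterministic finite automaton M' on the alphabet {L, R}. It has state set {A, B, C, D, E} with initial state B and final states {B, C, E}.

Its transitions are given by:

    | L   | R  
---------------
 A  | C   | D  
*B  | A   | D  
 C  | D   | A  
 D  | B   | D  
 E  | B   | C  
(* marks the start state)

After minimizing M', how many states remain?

2

Reachable states from the start: {A,B,C,D}. Unreachable: {E} — drop them.
P0 = {B,C} | {A,D}.
The partition is now stable with 2 blocks: {B,C} | {A,D}.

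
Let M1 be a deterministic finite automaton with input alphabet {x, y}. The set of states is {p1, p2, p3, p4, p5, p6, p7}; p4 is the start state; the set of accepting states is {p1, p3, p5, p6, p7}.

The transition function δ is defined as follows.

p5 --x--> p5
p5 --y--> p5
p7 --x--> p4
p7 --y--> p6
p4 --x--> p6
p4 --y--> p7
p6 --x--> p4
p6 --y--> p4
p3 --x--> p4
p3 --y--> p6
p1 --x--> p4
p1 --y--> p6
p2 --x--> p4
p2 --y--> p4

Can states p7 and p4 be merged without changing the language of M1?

First remove the unreachable states {p1,p2,p3,p5}; 3 states remain.
Start with accepting vs non-accepting: {p6,p7} | {p4}.
Split {p6,p7} by δ(·,y) → {p6} and {p7}.
The partition is now stable with 3 blocks: {p6} | {p4} | {p7}.
p7 and p4 end up in different blocks, so they are distinguishable. For instance, the string 'ε' is accepted from only p7.

No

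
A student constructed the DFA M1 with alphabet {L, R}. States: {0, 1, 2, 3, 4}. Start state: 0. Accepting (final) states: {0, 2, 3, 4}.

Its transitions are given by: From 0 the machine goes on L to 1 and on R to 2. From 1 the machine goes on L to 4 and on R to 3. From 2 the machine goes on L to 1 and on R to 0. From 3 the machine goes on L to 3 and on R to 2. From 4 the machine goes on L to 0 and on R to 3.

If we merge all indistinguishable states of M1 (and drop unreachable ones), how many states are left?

4

All states are reachable from the start state.
P0 = {0,2,3,4} | {1}.
Refine {0,2,3,4} on symbol L: members go to different blocks, giving {0,2} and {3,4}.
Refine {3,4} on symbol L: members go to different blocks, giving {3} and {4}.
Stable partition: {0,2} | {1} | {3} | {4} — 4 equivalence classes.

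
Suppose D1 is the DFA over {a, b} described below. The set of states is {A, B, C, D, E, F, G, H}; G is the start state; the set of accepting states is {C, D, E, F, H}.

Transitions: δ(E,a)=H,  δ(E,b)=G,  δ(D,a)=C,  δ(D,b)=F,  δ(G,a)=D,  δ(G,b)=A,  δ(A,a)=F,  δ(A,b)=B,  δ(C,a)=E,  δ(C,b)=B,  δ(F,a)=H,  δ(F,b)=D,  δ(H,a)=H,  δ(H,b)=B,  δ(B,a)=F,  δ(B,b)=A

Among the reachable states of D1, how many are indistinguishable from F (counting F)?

2

All states are reachable from the start state.
Start with accepting vs non-accepting: {C,D,E,F,H} | {A,B,G}.
Split {C,D,E,F,H} by δ(·,b) → {C,E,H} and {D,F}.
Stable partition: {C,E,H} | {A,B,G} | {D,F} — 3 equivalence classes.
State F belongs to the block {D,F}, which has 2 states.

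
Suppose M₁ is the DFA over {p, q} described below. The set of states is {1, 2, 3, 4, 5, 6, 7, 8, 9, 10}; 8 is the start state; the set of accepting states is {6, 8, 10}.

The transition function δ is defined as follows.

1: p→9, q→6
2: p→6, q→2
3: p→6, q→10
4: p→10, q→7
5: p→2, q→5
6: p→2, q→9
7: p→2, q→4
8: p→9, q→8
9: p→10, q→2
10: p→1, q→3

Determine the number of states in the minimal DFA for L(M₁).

7

Reachable states from the start: {1,2,3,6,8,9,10}. Unreachable: {4,5,7} — drop them.
P0 = {6,8,10} | {1,2,3,9}.
Refine {6,8,10} on symbol q: members go to different blocks, giving {6,10} and {8}.
Split {1,2,3,9} by δ(·,p) → {2,3,9} and {1}.
Refine {6,10} on symbol p: members go to different blocks, giving {6} and {10}.
Refine {2,3,9} on symbol p: members go to different blocks, giving {2,3} and {9}.
On input q, block {2,3} splits into {2} and {3}.
Stable partition: {6} | {2} | {8} | {1} | {10} | {9} | {3} — 7 equivalence classes.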